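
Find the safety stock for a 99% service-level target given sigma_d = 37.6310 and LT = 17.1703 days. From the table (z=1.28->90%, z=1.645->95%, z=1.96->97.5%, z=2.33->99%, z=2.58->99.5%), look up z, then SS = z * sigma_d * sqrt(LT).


From the table, SL = 99% corresponds to z = 2.33
sqrt(LT) = sqrt(17.1703) = 4.1437
SS = 2.33 * 37.6310 * 4.1437 = 363.3211

363.3211 units


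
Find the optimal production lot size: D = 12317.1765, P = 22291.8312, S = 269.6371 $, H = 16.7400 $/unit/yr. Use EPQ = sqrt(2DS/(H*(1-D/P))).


1 - D/P = 1 - 0.5525 = 0.4475
H*(1-D/P) = 7.4904
2DS = 6642335.5033
EPQ = sqrt(886774.5688) = 941.6871

941.6871 units


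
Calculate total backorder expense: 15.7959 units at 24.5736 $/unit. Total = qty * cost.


Total = 15.7959 * 24.5736 = 388.1621

388.1621 $


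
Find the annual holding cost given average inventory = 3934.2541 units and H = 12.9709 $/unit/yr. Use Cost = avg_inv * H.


Cost = 3934.2541 * 12.9709 = 51030.8165

51030.8165 $/yr


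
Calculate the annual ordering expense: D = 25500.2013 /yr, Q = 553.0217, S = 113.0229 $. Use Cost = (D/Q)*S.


Number of orders = D/Q = 46.1107
Cost = 46.1107 * 113.0229 = 5211.5617

5211.5617 $/yr


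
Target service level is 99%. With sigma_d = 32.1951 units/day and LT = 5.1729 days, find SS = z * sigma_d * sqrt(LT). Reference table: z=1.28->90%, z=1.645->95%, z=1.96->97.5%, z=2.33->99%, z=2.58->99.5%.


From the table, SL = 99% corresponds to z = 2.33
sqrt(LT) = sqrt(5.1729) = 2.2744
SS = 2.33 * 32.1951 * 2.2744 = 170.6132

170.6132 units


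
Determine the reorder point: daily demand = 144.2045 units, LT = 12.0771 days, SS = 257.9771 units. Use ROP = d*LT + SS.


d*LT = 144.2045 * 12.0771 = 1741.5722
ROP = 1741.5722 + 257.9771 = 1999.5493

1999.5493 units


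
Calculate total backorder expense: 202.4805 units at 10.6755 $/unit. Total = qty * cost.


Total = 202.4805 * 10.6755 = 2161.5806

2161.5806 $


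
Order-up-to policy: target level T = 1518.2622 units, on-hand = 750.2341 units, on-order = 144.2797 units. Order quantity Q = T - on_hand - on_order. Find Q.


Inventory position = OH + OO = 750.2341 + 144.2797 = 894.5138
Q = 1518.2622 - 894.5138 = 623.7484

623.7484 units


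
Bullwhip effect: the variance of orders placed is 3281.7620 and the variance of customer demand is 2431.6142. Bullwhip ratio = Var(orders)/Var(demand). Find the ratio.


BW = 3281.7620 / 2431.6142 = 1.3496

1.3496


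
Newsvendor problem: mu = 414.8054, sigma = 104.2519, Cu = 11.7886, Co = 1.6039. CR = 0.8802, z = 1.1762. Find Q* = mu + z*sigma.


CR = Cu/(Cu+Co) = 11.7886/(11.7886+1.6039) = 0.8802
z = 1.1762
Q* = 414.8054 + 1.1762 * 104.2519 = 537.4265

537.4265 units


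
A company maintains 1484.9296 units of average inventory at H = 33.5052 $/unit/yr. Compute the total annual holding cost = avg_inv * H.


Cost = 1484.9296 * 33.5052 = 49752.8632

49752.8632 $/yr


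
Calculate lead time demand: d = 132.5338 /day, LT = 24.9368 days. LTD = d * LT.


LTD = 132.5338 * 24.9368 = 3304.9689

3304.9689 units


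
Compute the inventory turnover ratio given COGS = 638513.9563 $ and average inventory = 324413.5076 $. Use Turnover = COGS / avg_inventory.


Turnover = 638513.9563 / 324413.5076 = 1.9682

1.9682


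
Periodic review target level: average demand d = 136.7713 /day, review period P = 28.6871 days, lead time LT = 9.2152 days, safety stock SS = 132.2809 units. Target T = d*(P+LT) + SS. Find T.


P + LT = 37.9023
d*(P+LT) = 136.7713 * 37.9023 = 5183.9468
T = 5183.9468 + 132.2809 = 5316.2277

5316.2277 units


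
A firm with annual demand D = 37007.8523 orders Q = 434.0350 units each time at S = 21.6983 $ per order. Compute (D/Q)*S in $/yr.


Number of orders = D/Q = 85.2647
Cost = 85.2647 * 21.6983 = 1850.0985

1850.0985 $/yr


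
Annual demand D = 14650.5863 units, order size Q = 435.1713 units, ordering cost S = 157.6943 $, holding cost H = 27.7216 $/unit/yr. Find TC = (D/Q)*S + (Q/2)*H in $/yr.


Ordering cost = D*S/Q = 5308.9759
Holding cost = Q*H/2 = 6031.8224
TC = 5308.9759 + 6031.8224 = 11340.7983

11340.7983 $/yr


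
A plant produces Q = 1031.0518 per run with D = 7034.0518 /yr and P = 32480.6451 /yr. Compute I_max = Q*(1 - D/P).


D/P = 0.2166
1 - D/P = 0.7834
I_max = 1031.0518 * 0.7834 = 807.7658

807.7658 units


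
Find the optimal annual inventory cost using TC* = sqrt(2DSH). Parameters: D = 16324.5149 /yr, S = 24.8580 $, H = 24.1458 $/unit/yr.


2*D*S*H = 19596479.7476
TC* = sqrt(19596479.7476) = 4426.7911

4426.7911 $/yr


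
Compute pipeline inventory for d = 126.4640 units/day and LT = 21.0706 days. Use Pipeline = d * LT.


Pipeline = 126.4640 * 21.0706 = 2664.6724

2664.6724 units


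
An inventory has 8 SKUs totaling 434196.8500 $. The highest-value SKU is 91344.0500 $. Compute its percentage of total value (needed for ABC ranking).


Top item = 91344.0500
Total = 434196.8500
Percentage = 91344.0500 / 434196.8500 * 100 = 21.0375

21.0375%


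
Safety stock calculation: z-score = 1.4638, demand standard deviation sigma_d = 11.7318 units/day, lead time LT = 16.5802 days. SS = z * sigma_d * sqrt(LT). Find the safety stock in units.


sqrt(LT) = sqrt(16.5802) = 4.0719
SS = 1.4638 * 11.7318 * 4.0719 = 69.9264

69.9264 units


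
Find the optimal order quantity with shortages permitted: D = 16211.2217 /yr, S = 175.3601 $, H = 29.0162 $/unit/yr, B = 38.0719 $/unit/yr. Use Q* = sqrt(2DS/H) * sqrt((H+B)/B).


sqrt(2DS/H) = 442.6577
sqrt((H+B)/B) = 1.3275
Q* = 442.6577 * 1.3275 = 587.6090

587.6090 units


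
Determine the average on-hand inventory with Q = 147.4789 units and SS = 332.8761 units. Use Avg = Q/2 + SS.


Q/2 = 73.7395
Avg = 73.7395 + 332.8761 = 406.6155

406.6155 units


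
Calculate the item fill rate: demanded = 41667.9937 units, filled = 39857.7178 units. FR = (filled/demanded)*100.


FR = 39857.7178 / 41667.9937 * 100 = 95.6555

95.6555%


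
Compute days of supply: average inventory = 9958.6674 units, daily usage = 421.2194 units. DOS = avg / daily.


DOS = 9958.6674 / 421.2194 = 23.6425

23.6425 days


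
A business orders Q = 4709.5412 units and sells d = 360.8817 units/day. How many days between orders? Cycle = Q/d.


Cycle = 4709.5412 / 360.8817 = 13.0501

13.0501 days


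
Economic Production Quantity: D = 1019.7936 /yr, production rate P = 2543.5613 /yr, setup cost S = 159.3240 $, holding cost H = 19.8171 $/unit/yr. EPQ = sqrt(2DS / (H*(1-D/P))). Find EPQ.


1 - D/P = 1 - 0.4009 = 0.5991
H*(1-D/P) = 11.8718
2DS = 324955.1911
EPQ = sqrt(27372.0184) = 165.4449

165.4449 units


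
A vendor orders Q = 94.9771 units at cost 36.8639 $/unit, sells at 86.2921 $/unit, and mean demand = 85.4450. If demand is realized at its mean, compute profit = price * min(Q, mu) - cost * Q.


Sales at mu = min(94.9771, 85.4450) = 85.4450
Revenue = 86.2921 * 85.4450 = 7373.2285
Total cost = 36.8639 * 94.9771 = 3501.2263
Profit = 7373.2285 - 3501.2263 = 3872.0022

3872.0022 $


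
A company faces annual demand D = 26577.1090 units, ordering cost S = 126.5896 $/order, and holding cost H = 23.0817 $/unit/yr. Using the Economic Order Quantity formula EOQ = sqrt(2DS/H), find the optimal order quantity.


2*D*S = 2 * 26577.1090 * 126.5896 = 6728771.1949
2*D*S/H = 291519.7405
EOQ = sqrt(291519.7405) = 539.9257

539.9257 units


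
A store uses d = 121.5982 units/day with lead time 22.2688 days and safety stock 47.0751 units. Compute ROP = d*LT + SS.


d*LT = 121.5982 * 22.2688 = 2707.8460
ROP = 2707.8460 + 47.0751 = 2754.9211

2754.9211 units


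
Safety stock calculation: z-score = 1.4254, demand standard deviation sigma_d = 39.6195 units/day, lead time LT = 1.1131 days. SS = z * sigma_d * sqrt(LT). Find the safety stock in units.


sqrt(LT) = sqrt(1.1131) = 1.0550
SS = 1.4254 * 39.6195 * 1.0550 = 59.5817

59.5817 units


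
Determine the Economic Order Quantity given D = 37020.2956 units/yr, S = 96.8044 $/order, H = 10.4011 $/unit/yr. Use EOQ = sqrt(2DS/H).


2*D*S = 2 * 37020.2956 * 96.8044 = 7167455.0068
2*D*S/H = 689105.4799
EOQ = sqrt(689105.4799) = 830.1238

830.1238 units


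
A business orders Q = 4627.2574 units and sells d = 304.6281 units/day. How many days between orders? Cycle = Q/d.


Cycle = 4627.2574 / 304.6281 = 15.1899

15.1899 days


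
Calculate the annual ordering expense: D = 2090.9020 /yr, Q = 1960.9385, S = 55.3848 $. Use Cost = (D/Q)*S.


Number of orders = D/Q = 1.0663
Cost = 1.0663 * 55.3848 = 59.0555

59.0555 $/yr


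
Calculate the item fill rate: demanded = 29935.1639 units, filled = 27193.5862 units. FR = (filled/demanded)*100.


FR = 27193.5862 / 29935.1639 * 100 = 90.8416

90.8416%


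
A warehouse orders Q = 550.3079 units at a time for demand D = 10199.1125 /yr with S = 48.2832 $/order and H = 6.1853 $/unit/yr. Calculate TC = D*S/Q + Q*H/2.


Ordering cost = D*S/Q = 894.8550
Holding cost = Q*H/2 = 1701.9097
TC = 894.8550 + 1701.9097 = 2596.7648

2596.7648 $/yr


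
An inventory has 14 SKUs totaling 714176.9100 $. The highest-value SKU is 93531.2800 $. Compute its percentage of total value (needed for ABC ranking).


Top item = 93531.2800
Total = 714176.9100
Percentage = 93531.2800 / 714176.9100 * 100 = 13.0964

13.0964%


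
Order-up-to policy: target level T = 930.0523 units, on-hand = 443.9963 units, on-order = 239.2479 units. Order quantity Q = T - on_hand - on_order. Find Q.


Inventory position = OH + OO = 443.9963 + 239.2479 = 683.2442
Q = 930.0523 - 683.2442 = 246.8081

246.8081 units


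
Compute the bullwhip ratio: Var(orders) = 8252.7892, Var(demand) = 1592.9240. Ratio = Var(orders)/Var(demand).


BW = 8252.7892 / 1592.9240 = 5.1809

5.1809


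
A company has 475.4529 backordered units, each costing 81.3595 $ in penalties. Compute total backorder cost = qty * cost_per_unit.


Total = 475.4529 * 81.3595 = 38682.6102

38682.6102 $


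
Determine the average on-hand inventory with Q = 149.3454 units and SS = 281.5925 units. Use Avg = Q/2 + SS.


Q/2 = 74.6727
Avg = 74.6727 + 281.5925 = 356.2652

356.2652 units


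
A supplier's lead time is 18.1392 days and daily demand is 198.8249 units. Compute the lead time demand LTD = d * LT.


LTD = 198.8249 * 18.1392 = 3606.5246

3606.5246 units


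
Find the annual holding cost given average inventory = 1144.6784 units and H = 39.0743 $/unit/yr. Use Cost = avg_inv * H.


Cost = 1144.6784 * 39.0743 = 44727.5072

44727.5072 $/yr


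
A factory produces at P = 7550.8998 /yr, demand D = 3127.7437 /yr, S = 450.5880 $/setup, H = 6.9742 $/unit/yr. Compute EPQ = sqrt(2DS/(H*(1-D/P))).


1 - D/P = 1 - 0.4142 = 0.5858
H*(1-D/P) = 4.0853
2DS = 2818647.5566
EPQ = sqrt(689942.3733) = 830.6277

830.6277 units


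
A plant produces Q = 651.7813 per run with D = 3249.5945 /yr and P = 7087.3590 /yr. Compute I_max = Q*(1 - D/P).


D/P = 0.4585
1 - D/P = 0.5415
I_max = 651.7813 * 0.5415 = 352.9359

352.9359 units


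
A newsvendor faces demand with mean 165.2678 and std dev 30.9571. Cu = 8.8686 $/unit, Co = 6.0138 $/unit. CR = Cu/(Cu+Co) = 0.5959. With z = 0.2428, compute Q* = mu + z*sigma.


CR = Cu/(Cu+Co) = 8.8686/(8.8686+6.0138) = 0.5959
z = 0.2428
Q* = 165.2678 + 0.2428 * 30.9571 = 172.7842

172.7842 units


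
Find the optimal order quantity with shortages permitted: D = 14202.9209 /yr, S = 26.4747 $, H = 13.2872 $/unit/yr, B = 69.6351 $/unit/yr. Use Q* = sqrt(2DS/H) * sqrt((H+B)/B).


sqrt(2DS/H) = 237.9045
sqrt((H+B)/B) = 1.0912
Q* = 237.9045 * 1.0912 = 259.6117

259.6117 units


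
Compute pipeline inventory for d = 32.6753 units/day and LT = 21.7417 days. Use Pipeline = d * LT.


Pipeline = 32.6753 * 21.7417 = 710.4166

710.4166 units


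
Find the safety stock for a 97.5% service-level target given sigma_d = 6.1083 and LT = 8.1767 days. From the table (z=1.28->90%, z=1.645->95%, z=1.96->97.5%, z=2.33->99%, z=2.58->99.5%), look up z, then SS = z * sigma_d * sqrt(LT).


From the table, SL = 97.5% corresponds to z = 1.96
sqrt(LT) = sqrt(8.1767) = 2.8595
SS = 1.96 * 6.1083 * 2.8595 = 34.2346

34.2346 units


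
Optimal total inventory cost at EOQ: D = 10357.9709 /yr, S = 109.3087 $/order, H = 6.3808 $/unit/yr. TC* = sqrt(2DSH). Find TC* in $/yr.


2*D*S*H = 14448891.9644
TC* = sqrt(14448891.9644) = 3801.1698

3801.1698 $/yr


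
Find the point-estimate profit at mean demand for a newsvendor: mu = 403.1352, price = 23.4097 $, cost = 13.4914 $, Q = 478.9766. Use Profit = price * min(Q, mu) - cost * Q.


Sales at mu = min(478.9766, 403.1352) = 403.1352
Revenue = 23.4097 * 403.1352 = 9437.2741
Total cost = 13.4914 * 478.9766 = 6462.0649
Profit = 9437.2741 - 6462.0649 = 2975.2092

2975.2092 $


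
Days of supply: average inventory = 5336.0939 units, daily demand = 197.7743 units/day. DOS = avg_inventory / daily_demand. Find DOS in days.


DOS = 5336.0939 / 197.7743 = 26.9807

26.9807 days


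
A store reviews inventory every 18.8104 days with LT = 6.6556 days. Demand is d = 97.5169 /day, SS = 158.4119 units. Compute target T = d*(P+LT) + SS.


P + LT = 25.4660
d*(P+LT) = 97.5169 * 25.4660 = 2483.3654
T = 2483.3654 + 158.4119 = 2641.7773

2641.7773 units


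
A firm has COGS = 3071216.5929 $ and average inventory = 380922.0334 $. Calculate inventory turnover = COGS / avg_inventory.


Turnover = 3071216.5929 / 380922.0334 = 8.0626

8.0626


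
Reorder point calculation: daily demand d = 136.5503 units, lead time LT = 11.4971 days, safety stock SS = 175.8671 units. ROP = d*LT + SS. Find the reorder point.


d*LT = 136.5503 * 11.4971 = 1569.9325
ROP = 1569.9325 + 175.8671 = 1745.7996

1745.7996 units


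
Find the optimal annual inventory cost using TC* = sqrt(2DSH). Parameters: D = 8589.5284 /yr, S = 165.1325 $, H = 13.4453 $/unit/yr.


2*D*S*H = 38141903.9732
TC* = sqrt(38141903.9732) = 6175.9132

6175.9132 $/yr


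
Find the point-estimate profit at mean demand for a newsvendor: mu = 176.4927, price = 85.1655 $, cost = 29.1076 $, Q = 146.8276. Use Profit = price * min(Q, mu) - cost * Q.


Sales at mu = min(146.8276, 176.4927) = 146.8276
Revenue = 85.1655 * 146.8276 = 12504.6460
Total cost = 29.1076 * 146.8276 = 4273.7990
Profit = 12504.6460 - 4273.7990 = 8230.8469

8230.8469 $


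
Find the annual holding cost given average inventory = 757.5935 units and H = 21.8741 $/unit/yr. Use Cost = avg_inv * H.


Cost = 757.5935 * 21.8741 = 16571.6760

16571.6760 $/yr


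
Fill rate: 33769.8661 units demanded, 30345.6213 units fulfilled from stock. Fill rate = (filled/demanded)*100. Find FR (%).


FR = 30345.6213 / 33769.8661 * 100 = 89.8601

89.8601%


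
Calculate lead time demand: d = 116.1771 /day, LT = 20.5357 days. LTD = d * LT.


LTD = 116.1771 * 20.5357 = 2385.7781

2385.7781 units


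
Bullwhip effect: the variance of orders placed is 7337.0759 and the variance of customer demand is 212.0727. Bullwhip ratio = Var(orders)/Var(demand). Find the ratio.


BW = 7337.0759 / 212.0727 = 34.5970

34.5970


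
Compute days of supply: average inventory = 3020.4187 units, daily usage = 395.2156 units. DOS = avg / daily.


DOS = 3020.4187 / 395.2156 = 7.6425

7.6425 days


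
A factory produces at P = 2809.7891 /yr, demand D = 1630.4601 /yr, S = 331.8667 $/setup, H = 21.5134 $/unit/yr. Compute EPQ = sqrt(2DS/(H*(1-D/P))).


1 - D/P = 1 - 0.5803 = 0.4197
H*(1-D/P) = 9.0296
2DS = 1082190.8257
EPQ = sqrt(119848.7589) = 346.1918

346.1918 units


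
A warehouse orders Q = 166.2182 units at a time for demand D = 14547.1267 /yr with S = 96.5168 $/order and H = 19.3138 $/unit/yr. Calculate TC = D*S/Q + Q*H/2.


Ordering cost = D*S/Q = 8446.9818
Holding cost = Q*H/2 = 1605.1525
TC = 8446.9818 + 1605.1525 = 10052.1344

10052.1344 $/yr


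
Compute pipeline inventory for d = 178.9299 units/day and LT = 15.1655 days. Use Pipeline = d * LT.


Pipeline = 178.9299 * 15.1655 = 2713.5614

2713.5614 units


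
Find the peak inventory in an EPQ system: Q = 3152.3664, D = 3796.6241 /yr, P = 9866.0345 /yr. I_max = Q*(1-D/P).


D/P = 0.3848
1 - D/P = 0.6152
I_max = 3152.3664 * 0.6152 = 1939.2802

1939.2802 units


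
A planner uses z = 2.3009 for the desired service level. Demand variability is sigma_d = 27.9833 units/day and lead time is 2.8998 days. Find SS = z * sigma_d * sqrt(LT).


sqrt(LT) = sqrt(2.8998) = 1.7029
SS = 2.3009 * 27.9833 * 1.7029 = 109.6429

109.6429 units


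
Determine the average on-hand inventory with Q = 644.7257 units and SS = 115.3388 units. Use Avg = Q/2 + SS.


Q/2 = 322.3628
Avg = 322.3628 + 115.3388 = 437.7016

437.7016 units


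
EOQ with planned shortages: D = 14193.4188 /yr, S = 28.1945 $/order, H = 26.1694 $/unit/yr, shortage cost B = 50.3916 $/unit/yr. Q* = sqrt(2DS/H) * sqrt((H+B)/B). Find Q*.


sqrt(2DS/H) = 174.8815
sqrt((H+B)/B) = 1.2326
Q* = 174.8815 * 1.2326 = 215.5602

215.5602 units


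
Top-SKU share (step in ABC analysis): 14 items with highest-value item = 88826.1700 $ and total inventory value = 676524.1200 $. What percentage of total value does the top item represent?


Top item = 88826.1700
Total = 676524.1200
Percentage = 88826.1700 / 676524.1200 * 100 = 13.1298

13.1298%


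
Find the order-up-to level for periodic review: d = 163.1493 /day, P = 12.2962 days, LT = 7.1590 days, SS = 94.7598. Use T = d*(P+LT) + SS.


P + LT = 19.4552
d*(P+LT) = 163.1493 * 19.4552 = 3174.1023
T = 3174.1023 + 94.7598 = 3268.8621

3268.8621 units


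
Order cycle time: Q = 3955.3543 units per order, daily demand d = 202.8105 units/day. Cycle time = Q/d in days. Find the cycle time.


Cycle = 3955.3543 / 202.8105 = 19.5027

19.5027 days


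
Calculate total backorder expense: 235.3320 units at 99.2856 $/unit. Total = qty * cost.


Total = 235.3320 * 99.2856 = 23365.0788

23365.0788 $


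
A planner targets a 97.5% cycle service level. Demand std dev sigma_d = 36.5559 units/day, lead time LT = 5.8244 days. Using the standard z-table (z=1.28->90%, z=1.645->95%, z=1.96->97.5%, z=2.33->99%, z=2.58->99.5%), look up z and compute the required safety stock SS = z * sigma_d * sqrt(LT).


From the table, SL = 97.5% corresponds to z = 1.96
sqrt(LT) = sqrt(5.8244) = 2.4134
SS = 1.96 * 36.5559 * 2.4134 = 172.9176

172.9176 units


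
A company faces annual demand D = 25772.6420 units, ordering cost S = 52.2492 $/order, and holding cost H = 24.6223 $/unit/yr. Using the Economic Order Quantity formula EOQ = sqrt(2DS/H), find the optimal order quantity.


2*D*S = 2 * 25772.6420 * 52.2492 = 2693199.8528
2*D*S/H = 109380.5149
EOQ = sqrt(109380.5149) = 330.7273

330.7273 units


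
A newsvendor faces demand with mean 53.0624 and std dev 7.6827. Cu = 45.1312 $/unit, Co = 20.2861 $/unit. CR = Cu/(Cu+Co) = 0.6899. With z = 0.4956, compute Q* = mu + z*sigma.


CR = Cu/(Cu+Co) = 45.1312/(45.1312+20.2861) = 0.6899
z = 0.4956
Q* = 53.0624 + 0.4956 * 7.6827 = 56.8699

56.8699 units


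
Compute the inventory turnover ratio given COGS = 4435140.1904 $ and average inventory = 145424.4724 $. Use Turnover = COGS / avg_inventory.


Turnover = 4435140.1904 / 145424.4724 = 30.4979

30.4979


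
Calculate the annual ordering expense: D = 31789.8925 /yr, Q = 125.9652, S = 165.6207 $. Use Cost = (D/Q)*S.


Number of orders = D/Q = 252.3704
Cost = 252.3704 * 165.6207 = 41797.7683

41797.7683 $/yr


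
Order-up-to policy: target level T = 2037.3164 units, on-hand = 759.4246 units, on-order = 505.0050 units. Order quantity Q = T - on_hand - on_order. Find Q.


Inventory position = OH + OO = 759.4246 + 505.0050 = 1264.4296
Q = 2037.3164 - 1264.4296 = 772.8868

772.8868 units


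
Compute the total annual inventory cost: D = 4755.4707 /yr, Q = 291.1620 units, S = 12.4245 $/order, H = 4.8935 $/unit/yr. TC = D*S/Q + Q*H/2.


Ordering cost = D*S/Q = 202.9260
Holding cost = Q*H/2 = 712.4006
TC = 202.9260 + 712.4006 = 915.3266

915.3266 $/yr


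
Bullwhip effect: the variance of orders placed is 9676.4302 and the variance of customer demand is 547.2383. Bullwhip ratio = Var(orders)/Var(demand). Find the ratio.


BW = 9676.4302 / 547.2383 = 17.6823

17.6823


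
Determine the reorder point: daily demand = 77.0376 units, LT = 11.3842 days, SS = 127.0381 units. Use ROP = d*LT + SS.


d*LT = 77.0376 * 11.3842 = 877.0114
ROP = 877.0114 + 127.0381 = 1004.0495

1004.0495 units


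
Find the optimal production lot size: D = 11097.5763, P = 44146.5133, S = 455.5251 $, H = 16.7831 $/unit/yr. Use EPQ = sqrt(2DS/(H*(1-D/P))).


1 - D/P = 1 - 0.2514 = 0.7486
H*(1-D/P) = 12.5642
2DS = 10110449.1076
EPQ = sqrt(804705.8871) = 897.0540

897.0540 units


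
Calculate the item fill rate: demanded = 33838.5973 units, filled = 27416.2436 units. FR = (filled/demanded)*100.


FR = 27416.2436 / 33838.5973 * 100 = 81.0206

81.0206%


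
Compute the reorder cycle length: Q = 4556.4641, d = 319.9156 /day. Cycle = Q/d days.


Cycle = 4556.4641 / 319.9156 = 14.2427

14.2427 days


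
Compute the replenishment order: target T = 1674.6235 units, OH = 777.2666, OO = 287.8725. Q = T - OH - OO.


Inventory position = OH + OO = 777.2666 + 287.8725 = 1065.1391
Q = 1674.6235 - 1065.1391 = 609.4844

609.4844 units


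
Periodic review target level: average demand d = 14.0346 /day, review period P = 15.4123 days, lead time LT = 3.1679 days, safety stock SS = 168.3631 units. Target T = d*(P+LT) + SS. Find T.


P + LT = 18.5802
d*(P+LT) = 14.0346 * 18.5802 = 260.7657
T = 260.7657 + 168.3631 = 429.1288

429.1288 units


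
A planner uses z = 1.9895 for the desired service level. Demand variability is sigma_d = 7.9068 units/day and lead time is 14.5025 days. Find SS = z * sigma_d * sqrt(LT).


sqrt(LT) = sqrt(14.5025) = 3.8082
SS = 1.9895 * 7.9068 * 3.8082 = 59.9054

59.9054 units


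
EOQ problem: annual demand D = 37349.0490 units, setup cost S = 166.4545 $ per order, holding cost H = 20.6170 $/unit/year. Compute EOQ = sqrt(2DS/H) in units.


2*D*S = 2 * 37349.0490 * 166.4545 = 12433834.5535
2*D*S/H = 603086.5089
EOQ = sqrt(603086.5089) = 776.5864

776.5864 units


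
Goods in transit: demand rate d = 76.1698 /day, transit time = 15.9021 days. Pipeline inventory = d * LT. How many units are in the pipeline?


Pipeline = 76.1698 * 15.9021 = 1211.2598

1211.2598 units


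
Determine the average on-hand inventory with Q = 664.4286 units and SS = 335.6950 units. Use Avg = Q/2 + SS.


Q/2 = 332.2143
Avg = 332.2143 + 335.6950 = 667.9093

667.9093 units


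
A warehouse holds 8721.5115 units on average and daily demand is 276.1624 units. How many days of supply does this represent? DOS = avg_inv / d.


DOS = 8721.5115 / 276.1624 = 31.5811

31.5811 days


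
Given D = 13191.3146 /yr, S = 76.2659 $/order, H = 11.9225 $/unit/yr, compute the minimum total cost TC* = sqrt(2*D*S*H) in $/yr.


2*D*S*H = 23989202.1642
TC* = sqrt(23989202.1642) = 4897.8773

4897.8773 $/yr


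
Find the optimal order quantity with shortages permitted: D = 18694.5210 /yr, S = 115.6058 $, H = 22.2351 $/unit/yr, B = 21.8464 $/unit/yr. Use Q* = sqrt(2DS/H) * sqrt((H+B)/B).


sqrt(2DS/H) = 440.9024
sqrt((H+B)/B) = 1.4205
Q* = 440.9024 * 1.4205 = 626.2975

626.2975 units


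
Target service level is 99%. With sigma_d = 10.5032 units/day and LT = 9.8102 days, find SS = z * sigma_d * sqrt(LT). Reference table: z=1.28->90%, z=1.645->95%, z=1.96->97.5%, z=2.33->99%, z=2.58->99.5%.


From the table, SL = 99% corresponds to z = 2.33
sqrt(LT) = sqrt(9.8102) = 3.1321
SS = 2.33 * 10.5032 * 3.1321 = 76.6508

76.6508 units


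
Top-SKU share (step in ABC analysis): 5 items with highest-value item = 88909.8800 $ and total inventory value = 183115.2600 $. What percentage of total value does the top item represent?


Top item = 88909.8800
Total = 183115.2600
Percentage = 88909.8800 / 183115.2600 * 100 = 48.5541

48.5541%


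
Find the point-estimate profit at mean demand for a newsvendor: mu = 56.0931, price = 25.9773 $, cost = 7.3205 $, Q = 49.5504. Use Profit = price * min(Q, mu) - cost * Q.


Sales at mu = min(49.5504, 56.0931) = 49.5504
Revenue = 25.9773 * 49.5504 = 1287.1856
Total cost = 7.3205 * 49.5504 = 362.7337
Profit = 1287.1856 - 362.7337 = 924.4519

924.4519 $


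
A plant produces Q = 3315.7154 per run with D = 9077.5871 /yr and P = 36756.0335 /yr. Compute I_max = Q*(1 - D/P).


D/P = 0.2470
1 - D/P = 0.7530
I_max = 3315.7154 * 0.7530 = 2496.8377

2496.8377 units


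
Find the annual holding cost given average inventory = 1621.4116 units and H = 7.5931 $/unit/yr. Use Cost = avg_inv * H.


Cost = 1621.4116 * 7.5931 = 12311.5404

12311.5404 $/yr


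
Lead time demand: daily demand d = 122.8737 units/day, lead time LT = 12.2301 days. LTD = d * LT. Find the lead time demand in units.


LTD = 122.8737 * 12.2301 = 1502.7576

1502.7576 units


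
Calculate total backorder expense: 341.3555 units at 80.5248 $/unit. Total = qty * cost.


Total = 341.3555 * 80.5248 = 27487.5834

27487.5834 $


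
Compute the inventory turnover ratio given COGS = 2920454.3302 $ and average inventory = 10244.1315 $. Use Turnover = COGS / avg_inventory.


Turnover = 2920454.3302 / 10244.1315 = 285.0856

285.0856


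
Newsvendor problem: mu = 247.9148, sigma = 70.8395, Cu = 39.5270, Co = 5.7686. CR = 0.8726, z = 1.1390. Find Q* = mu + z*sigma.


CR = Cu/(Cu+Co) = 39.5270/(39.5270+5.7686) = 0.8726
z = 1.1390
Q* = 247.9148 + 1.1390 * 70.8395 = 328.6010

328.6010 units


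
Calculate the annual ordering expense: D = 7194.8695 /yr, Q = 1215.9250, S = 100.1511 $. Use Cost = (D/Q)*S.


Number of orders = D/Q = 5.9172
Cost = 5.9172 * 100.1511 = 592.6139

592.6139 $/yr


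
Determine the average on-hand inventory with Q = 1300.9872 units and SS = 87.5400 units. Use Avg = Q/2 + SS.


Q/2 = 650.4936
Avg = 650.4936 + 87.5400 = 738.0336

738.0336 units


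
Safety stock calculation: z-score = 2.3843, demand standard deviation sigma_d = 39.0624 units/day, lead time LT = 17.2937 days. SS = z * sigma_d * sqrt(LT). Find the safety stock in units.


sqrt(LT) = sqrt(17.2937) = 4.1586
SS = 2.3843 * 39.0624 * 4.1586 = 387.3145

387.3145 units


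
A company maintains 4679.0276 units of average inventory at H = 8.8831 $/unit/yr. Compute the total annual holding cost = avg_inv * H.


Cost = 4679.0276 * 8.8831 = 41564.2701

41564.2701 $/yr


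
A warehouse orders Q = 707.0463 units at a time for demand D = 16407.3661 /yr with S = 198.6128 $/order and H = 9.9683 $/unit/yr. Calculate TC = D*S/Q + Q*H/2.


Ordering cost = D*S/Q = 4608.9102
Holding cost = Q*H/2 = 3524.0248
TC = 4608.9102 + 3524.0248 = 8132.9350

8132.9350 $/yr


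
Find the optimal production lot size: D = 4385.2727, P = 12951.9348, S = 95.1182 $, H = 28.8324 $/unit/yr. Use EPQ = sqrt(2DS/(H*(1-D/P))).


1 - D/P = 1 - 0.3386 = 0.6614
H*(1-D/P) = 19.0703
2DS = 834238.4915
EPQ = sqrt(43745.4051) = 209.1540

209.1540 units


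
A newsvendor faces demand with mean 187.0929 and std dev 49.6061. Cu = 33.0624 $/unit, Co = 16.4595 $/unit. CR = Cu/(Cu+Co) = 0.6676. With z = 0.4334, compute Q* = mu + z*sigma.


CR = Cu/(Cu+Co) = 33.0624/(33.0624+16.4595) = 0.6676
z = 0.4334
Q* = 187.0929 + 0.4334 * 49.6061 = 208.5922

208.5922 units


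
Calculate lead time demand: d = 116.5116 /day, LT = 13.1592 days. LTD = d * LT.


LTD = 116.5116 * 13.1592 = 1533.1994

1533.1994 units


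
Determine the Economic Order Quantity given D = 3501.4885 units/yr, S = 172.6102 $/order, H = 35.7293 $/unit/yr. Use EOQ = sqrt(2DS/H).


2*D*S = 2 * 3501.4885 * 172.6102 = 1208785.2606
2*D*S/H = 33831.7644
EOQ = sqrt(33831.7644) = 183.9341

183.9341 units


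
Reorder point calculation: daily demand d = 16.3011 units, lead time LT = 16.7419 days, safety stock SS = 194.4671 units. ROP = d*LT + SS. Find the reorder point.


d*LT = 16.3011 * 16.7419 = 272.9114
ROP = 272.9114 + 194.4671 = 467.3785

467.3785 units


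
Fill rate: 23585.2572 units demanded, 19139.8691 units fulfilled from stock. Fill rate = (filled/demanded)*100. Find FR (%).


FR = 19139.8691 / 23585.2572 * 100 = 81.1518

81.1518%


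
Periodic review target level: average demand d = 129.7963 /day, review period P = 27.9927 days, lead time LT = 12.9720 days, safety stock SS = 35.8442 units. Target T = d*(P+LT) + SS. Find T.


P + LT = 40.9647
d*(P+LT) = 129.7963 * 40.9647 = 5317.0665
T = 5317.0665 + 35.8442 = 5352.9107

5352.9107 units


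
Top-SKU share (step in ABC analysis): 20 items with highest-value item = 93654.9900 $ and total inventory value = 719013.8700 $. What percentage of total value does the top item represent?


Top item = 93654.9900
Total = 719013.8700
Percentage = 93654.9900 / 719013.8700 * 100 = 13.0255

13.0255%


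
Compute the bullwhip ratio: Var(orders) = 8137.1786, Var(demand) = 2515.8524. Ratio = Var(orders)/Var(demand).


BW = 8137.1786 / 2515.8524 = 3.2344

3.2344


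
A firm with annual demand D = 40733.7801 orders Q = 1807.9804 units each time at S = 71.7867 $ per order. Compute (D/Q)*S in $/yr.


Number of orders = D/Q = 22.5300
Cost = 22.5300 * 71.7867 = 1617.3536

1617.3536 $/yr


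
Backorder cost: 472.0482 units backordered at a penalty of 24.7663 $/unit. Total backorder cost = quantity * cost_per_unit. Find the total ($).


Total = 472.0482 * 24.7663 = 11690.8873

11690.8873 $


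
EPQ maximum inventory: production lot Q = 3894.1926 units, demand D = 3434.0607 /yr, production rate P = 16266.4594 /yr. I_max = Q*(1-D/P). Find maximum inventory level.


D/P = 0.2111
1 - D/P = 0.7889
I_max = 3894.1926 * 0.7889 = 3072.0780

3072.0780 units


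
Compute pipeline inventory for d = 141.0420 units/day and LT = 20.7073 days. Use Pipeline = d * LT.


Pipeline = 141.0420 * 20.7073 = 2920.5990

2920.5990 units


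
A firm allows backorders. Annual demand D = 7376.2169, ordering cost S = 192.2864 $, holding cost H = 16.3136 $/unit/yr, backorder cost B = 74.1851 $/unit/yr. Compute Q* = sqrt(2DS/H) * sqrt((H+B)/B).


sqrt(2DS/H) = 416.9954
sqrt((H+B)/B) = 1.1045
Q* = 416.9954 * 1.1045 = 460.5683

460.5683 units


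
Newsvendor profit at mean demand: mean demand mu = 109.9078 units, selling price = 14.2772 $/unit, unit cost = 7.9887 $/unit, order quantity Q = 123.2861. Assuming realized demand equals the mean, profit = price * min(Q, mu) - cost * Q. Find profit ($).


Sales at mu = min(123.2861, 109.9078) = 109.9078
Revenue = 14.2772 * 109.9078 = 1569.1756
Total cost = 7.9887 * 123.2861 = 984.8957
Profit = 1569.1756 - 984.8957 = 584.2800

584.2800 $


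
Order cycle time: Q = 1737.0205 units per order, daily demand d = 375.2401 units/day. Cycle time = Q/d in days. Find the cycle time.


Cycle = 1737.0205 / 375.2401 = 4.6291

4.6291 days


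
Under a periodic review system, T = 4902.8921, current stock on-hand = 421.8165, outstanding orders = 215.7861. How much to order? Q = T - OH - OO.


Inventory position = OH + OO = 421.8165 + 215.7861 = 637.6026
Q = 4902.8921 - 637.6026 = 4265.2895

4265.2895 units


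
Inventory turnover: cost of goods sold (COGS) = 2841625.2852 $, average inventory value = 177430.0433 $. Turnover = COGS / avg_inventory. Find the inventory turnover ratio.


Turnover = 2841625.2852 / 177430.0433 = 16.0155

16.0155


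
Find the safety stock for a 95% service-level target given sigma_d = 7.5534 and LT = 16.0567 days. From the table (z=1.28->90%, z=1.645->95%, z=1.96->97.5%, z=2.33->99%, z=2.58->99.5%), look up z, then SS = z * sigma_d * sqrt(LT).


From the table, SL = 95% corresponds to z = 1.645
sqrt(LT) = sqrt(16.0567) = 4.0071
SS = 1.645 * 7.5534 * 4.0071 = 49.7894

49.7894 units


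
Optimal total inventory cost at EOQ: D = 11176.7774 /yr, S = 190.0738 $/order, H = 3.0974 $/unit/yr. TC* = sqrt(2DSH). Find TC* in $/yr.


2*D*S*H = 13160310.8782
TC* = sqrt(13160310.8782) = 3627.7143

3627.7143 $/yr


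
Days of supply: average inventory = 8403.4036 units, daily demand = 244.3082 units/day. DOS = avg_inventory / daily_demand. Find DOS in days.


DOS = 8403.4036 / 244.3082 = 34.3967

34.3967 days


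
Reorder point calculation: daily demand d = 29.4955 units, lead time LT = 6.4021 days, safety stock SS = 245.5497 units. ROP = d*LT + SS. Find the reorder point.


d*LT = 29.4955 * 6.4021 = 188.8331
ROP = 188.8331 + 245.5497 = 434.3828

434.3828 units


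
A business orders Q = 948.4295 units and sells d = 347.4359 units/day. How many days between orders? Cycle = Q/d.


Cycle = 948.4295 / 347.4359 = 2.7298

2.7298 days


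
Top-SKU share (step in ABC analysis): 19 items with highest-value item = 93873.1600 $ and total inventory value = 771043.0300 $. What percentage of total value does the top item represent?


Top item = 93873.1600
Total = 771043.0300
Percentage = 93873.1600 / 771043.0300 * 100 = 12.1748

12.1748%


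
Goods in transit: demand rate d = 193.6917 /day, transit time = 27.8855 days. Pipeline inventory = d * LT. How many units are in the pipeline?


Pipeline = 193.6917 * 27.8855 = 5401.1899

5401.1899 units


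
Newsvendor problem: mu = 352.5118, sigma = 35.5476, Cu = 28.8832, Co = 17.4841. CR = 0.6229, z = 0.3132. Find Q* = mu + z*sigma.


CR = Cu/(Cu+Co) = 28.8832/(28.8832+17.4841) = 0.6229
z = 0.3132
Q* = 352.5118 + 0.3132 * 35.5476 = 363.6453

363.6453 units


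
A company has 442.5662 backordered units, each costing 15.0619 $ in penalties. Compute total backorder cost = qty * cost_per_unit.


Total = 442.5662 * 15.0619 = 6665.8878

6665.8878 $


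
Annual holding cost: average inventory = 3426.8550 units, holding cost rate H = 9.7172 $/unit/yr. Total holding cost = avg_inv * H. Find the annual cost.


Cost = 3426.8550 * 9.7172 = 33299.4354

33299.4354 $/yr


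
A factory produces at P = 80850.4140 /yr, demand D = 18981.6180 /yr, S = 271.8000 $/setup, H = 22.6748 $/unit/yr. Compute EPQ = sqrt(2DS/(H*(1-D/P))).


1 - D/P = 1 - 0.2348 = 0.7652
H*(1-D/P) = 17.3513
2DS = 10318407.5448
EPQ = sqrt(594675.1566) = 771.1518

771.1518 units


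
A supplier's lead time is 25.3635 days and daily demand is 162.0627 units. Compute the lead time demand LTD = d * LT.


LTD = 162.0627 * 25.3635 = 4110.4773

4110.4773 units


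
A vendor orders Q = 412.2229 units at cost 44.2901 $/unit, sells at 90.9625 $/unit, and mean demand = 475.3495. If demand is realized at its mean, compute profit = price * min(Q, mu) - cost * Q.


Sales at mu = min(412.2229, 475.3495) = 412.2229
Revenue = 90.9625 * 412.2229 = 37496.8255
Total cost = 44.2901 * 412.2229 = 18257.3935
Profit = 37496.8255 - 18257.3935 = 19239.4321

19239.4321 $


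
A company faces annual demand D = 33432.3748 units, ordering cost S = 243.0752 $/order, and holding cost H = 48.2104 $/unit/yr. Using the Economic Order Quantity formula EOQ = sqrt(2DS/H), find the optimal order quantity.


2*D*S = 2 * 33432.3748 * 243.0752 = 16253162.3820
2*D*S/H = 337129.7973
EOQ = sqrt(337129.7973) = 580.6288

580.6288 units


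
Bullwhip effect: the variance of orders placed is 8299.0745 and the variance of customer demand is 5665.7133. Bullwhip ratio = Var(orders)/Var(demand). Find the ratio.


BW = 8299.0745 / 5665.7133 = 1.4648

1.4648


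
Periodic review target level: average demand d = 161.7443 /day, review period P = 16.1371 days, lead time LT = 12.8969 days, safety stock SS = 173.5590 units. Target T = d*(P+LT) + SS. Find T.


P + LT = 29.0340
d*(P+LT) = 161.7443 * 29.0340 = 4696.0840
T = 4696.0840 + 173.5590 = 4869.6430

4869.6430 units


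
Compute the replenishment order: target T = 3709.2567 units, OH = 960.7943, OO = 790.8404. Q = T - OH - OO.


Inventory position = OH + OO = 960.7943 + 790.8404 = 1751.6347
Q = 3709.2567 - 1751.6347 = 1957.6220

1957.6220 units


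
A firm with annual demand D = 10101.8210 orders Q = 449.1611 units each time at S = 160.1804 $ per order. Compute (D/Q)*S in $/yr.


Number of orders = D/Q = 22.4904
Cost = 22.4904 * 160.1804 = 3602.5242

3602.5242 $/yr


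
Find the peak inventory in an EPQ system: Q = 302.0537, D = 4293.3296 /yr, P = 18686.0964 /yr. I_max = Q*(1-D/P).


D/P = 0.2298
1 - D/P = 0.7702
I_max = 302.0537 * 0.7702 = 232.6536

232.6536 units


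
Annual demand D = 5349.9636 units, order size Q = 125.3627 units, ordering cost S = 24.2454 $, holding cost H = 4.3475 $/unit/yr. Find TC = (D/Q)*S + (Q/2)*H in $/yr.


Ordering cost = D*S/Q = 1034.6938
Holding cost = Q*H/2 = 272.5072
TC = 1034.6938 + 272.5072 = 1307.2010

1307.2010 $/yr


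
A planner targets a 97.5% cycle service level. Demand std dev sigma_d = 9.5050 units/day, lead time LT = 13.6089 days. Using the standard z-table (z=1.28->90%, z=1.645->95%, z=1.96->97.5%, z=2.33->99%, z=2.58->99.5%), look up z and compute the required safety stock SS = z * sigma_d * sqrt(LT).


From the table, SL = 97.5% corresponds to z = 1.96
sqrt(LT) = sqrt(13.6089) = 3.6890
SS = 1.96 * 9.5050 * 3.6890 = 68.7258

68.7258 units


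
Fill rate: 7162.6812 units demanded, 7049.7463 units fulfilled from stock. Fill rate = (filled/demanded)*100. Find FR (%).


FR = 7049.7463 / 7162.6812 * 100 = 98.4233

98.4233%


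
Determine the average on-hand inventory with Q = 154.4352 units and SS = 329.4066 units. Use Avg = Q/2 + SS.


Q/2 = 77.2176
Avg = 77.2176 + 329.4066 = 406.6242

406.6242 units


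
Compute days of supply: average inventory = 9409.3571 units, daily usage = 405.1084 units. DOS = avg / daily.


DOS = 9409.3571 / 405.1084 = 23.2268

23.2268 days


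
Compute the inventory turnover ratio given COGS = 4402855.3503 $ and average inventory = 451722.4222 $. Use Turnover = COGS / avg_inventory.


Turnover = 4402855.3503 / 451722.4222 = 9.7468

9.7468


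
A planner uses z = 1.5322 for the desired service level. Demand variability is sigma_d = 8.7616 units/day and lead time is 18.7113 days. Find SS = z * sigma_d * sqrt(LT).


sqrt(LT) = sqrt(18.7113) = 4.3257
SS = 1.5322 * 8.7616 * 4.3257 = 58.0699

58.0699 units


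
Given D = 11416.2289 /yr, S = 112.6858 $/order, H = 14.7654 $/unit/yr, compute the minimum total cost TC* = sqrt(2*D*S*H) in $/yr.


2*D*S*H = 37989805.7182
TC* = sqrt(37989805.7182) = 6163.5871

6163.5871 $/yr


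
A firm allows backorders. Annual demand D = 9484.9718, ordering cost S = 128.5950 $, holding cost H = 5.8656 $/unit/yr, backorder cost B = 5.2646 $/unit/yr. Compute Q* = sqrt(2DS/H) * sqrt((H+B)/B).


sqrt(2DS/H) = 644.8947
sqrt((H+B)/B) = 1.4540
Q* = 644.8947 * 1.4540 = 937.6864

937.6864 units


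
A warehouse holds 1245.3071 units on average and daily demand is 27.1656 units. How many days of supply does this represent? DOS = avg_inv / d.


DOS = 1245.3071 / 27.1656 = 45.8413

45.8413 days


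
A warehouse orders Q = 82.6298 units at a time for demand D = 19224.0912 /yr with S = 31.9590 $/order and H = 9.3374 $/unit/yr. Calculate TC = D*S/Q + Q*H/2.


Ordering cost = D*S/Q = 7435.3651
Holding cost = Q*H/2 = 385.7737
TC = 7435.3651 + 385.7737 = 7821.1388

7821.1388 $/yr


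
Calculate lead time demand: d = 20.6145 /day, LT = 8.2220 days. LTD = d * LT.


LTD = 20.6145 * 8.2220 = 169.4924

169.4924 units


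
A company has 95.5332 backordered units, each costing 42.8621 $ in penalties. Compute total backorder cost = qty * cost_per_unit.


Total = 95.5332 * 42.8621 = 4094.7536

4094.7536 $


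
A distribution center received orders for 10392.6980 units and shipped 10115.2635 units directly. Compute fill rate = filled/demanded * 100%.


FR = 10115.2635 / 10392.6980 * 100 = 97.3305

97.3305%


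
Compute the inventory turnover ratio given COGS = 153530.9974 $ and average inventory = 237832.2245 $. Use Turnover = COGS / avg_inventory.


Turnover = 153530.9974 / 237832.2245 = 0.6455

0.6455


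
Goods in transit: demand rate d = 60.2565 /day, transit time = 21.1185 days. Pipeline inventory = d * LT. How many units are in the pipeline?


Pipeline = 60.2565 * 21.1185 = 1272.5269

1272.5269 units
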